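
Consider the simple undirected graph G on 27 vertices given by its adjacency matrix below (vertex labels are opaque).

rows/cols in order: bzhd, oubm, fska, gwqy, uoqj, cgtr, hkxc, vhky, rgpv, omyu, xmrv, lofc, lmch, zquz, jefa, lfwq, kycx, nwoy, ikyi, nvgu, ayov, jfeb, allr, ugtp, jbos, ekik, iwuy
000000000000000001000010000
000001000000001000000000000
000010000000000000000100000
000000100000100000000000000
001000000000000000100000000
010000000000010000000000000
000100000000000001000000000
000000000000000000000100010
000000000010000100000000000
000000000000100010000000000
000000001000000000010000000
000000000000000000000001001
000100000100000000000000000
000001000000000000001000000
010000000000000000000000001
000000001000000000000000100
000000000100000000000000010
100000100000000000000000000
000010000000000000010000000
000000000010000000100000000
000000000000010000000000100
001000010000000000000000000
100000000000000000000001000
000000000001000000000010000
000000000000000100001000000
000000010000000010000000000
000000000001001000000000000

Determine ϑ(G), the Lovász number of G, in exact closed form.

N(jfeb) = {fska, vhky}, |N(jfeb)| = 2.
N(bzhd) = {nwoy, allr}, |N(bzhd)| = 2.
deg(oubm) = 2; N(oubm) = {cgtr, jefa}.
deg(lmch) = 2; N(lmch) = {gwqy, omyu}.
Regular of degree 2 on 27 vertices: the odd cycle C_{27}.
A has 14 distinct eigenvalues ≈ [2.0, 1.946, 1.787, 1.532, 1.194, 0.792, 0.347, -0.116, -0.574, -1.0, -1.372, -1.671, -1.879, -1.986].
Lovász (edge-transitive): ϑ = −27·(-2*cos(pi/27))/((2)−(-2*cos(pi/27))) = 27*cos(pi/27)/(cos(pi/27) + 1).
ϑ(G) ≈ 13.454204087.
Lovász sandwich 13 ≤ 27*cos(pi/27)/(cos(pi/27) + 1) ≤ 14: both strict.

27*cos(pi/27)/(cos(pi/27) + 1)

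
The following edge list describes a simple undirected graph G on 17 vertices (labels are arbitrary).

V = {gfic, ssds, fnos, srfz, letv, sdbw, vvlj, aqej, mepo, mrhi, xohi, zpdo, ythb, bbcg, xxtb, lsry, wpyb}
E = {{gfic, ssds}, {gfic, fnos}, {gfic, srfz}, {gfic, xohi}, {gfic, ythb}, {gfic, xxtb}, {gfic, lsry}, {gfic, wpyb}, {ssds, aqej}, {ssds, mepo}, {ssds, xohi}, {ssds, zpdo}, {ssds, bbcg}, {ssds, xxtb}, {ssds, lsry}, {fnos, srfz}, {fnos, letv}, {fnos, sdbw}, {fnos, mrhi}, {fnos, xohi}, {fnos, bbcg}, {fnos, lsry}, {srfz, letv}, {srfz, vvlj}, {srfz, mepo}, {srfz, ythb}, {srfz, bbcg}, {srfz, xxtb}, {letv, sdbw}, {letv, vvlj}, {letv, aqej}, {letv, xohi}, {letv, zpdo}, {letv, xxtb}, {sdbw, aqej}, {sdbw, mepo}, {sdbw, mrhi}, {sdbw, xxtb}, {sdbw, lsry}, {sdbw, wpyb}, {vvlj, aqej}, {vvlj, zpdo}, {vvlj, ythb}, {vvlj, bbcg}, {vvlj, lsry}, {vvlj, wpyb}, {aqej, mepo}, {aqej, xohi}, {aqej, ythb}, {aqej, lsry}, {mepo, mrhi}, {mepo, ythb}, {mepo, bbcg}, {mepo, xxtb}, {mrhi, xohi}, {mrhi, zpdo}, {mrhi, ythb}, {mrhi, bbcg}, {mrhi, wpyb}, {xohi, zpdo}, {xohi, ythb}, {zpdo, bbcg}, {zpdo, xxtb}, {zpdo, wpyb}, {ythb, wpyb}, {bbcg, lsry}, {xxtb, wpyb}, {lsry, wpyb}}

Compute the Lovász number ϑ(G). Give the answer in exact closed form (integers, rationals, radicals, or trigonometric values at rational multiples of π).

deg(fnos) = 8; N(fnos) = {gfic, srfz, letv, sdbw, mrhi, xohi, bbcg, lsry}.
Vertex mrhi has 8 neighbors: fnos, sdbw, mepo, xohi, zpdo, ythb, bbcg, wpyb.
Vertex ythb has 8 neighbors: gfic, srfz, vvlj, aqej, mepo, mrhi, xohi, wpyb.
Vertex srfz has 8 neighbors: gfic, fnos, letv, vvlj, mepo, ythb, bbcg, xxtb.
Every vertex has degree 8 (N=17); strongly regular (17,8,3,4).
The 3 distinct eigenvalues: [8.0, 1.561553, -2.561553].
With N=17: ϑ(G) = 17·(-(-sqrt(17)/2 - 1/2))/(8−(-sqrt(17)/2 - 1/2)) = sqrt(17).
= 4.123106… (decimal).

sqrt(17)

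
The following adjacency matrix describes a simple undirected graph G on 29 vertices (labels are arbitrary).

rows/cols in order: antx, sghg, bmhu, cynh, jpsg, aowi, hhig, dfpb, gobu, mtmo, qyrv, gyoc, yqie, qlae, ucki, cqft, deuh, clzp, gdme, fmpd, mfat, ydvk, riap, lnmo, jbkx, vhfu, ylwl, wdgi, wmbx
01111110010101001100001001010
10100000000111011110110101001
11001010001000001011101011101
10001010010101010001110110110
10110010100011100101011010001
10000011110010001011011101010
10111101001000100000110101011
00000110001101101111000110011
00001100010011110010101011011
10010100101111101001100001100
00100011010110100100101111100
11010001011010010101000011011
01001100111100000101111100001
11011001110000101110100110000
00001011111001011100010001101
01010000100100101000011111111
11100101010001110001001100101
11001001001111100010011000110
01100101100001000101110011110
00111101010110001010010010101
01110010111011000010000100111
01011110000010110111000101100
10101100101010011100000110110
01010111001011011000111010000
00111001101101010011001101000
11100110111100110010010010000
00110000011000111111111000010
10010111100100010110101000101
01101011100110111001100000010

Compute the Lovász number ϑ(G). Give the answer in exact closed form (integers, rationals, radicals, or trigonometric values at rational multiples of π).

deg(yqie) = 14; N(yqie) = {sghg, jpsg, aowi, gobu, mtmo, qyrv, gyoc, clzp, fmpd, mfat, ydvk, riap, lnmo, wmbx}.
Vertex hhig has 14 neighbors: antx, bmhu, cynh, jpsg, aowi, dfpb, qyrv, ucki, mfat, ydvk, lnmo, vhfu, wdgi, wmbx.
deg(jpsg) = 14; N(jpsg) = {antx, bmhu, cynh, hhig, gobu, yqie, qlae, ucki, clzp, fmpd, ydvk, riap, jbkx, wmbx}.
N(cqft) = {sghg, cynh, gobu, gyoc, ucki, deuh, ydvk, riap, lnmo, jbkx, vhfu, ylwl, wdgi, wmbx}, |N(cqft)| = 14.
29-vertex 14-regular graph: SR(29,14,6,7) — a Paley graph.
The 3 distinct eigenvalues: [14.0, 2.19258, -3.19258].
ϑ = −N·λ_min/(λ_max−λ_min) = −29·(-sqrt(29)/2 - 1/2)/(14−(-sqrt(29)/2 - 1/2)) = sqrt(29).
= 5.385165… (decimal).

sqrt(29)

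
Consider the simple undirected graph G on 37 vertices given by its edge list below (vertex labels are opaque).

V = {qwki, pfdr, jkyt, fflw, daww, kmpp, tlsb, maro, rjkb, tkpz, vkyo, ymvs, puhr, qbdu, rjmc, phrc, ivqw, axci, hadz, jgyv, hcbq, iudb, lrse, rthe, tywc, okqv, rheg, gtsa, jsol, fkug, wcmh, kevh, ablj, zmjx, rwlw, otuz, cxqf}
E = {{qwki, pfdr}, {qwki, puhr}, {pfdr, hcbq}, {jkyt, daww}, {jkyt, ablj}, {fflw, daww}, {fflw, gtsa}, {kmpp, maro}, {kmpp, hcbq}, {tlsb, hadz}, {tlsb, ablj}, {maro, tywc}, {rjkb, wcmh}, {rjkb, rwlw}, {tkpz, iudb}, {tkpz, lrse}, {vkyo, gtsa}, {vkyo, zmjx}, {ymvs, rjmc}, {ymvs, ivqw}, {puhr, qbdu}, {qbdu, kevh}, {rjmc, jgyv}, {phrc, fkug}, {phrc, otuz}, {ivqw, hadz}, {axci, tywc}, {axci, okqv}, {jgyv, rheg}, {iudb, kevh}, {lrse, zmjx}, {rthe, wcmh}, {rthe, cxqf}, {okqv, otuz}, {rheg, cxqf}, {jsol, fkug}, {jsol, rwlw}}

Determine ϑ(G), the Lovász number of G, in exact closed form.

N(rjmc) = {ymvs, jgyv}, |N(rjmc)| = 2.
Vertex hadz has 2 neighbors: tlsb, ivqw.
Vertex qwki has 2 neighbors: pfdr, puhr.
Vertex phrc has 2 neighbors: fkug, otuz.
2-regular, N=37; a single 37-cycle (edge-transitive).
Distinct eigenvalues (to 6 d.p.): [2.0, 1.971232, 1.885755, 1.746028, 1.556072, 1.321349, 1.048615, 0.745713, 0.421359, 0.084882, -0.254036, -0.585646, -0.900407, -1.189266, -1.443912, -1.657019, -1.822457, -1.935466, -1.992795].
ϑ = −N·λ_min/(λ_max−λ_min) = −37·(-2*cos(pi/37))/(2−(-2*cos(pi/37))) = 37*cos(pi/37)/(cos(pi/37) + 1).
Numerically 18.46661664.
18 ≤ 37*cos(pi/37)/(cos(pi/37) + 1) ≤ 19: both strict.

37*cos(pi/37)/(cos(pi/37) + 1)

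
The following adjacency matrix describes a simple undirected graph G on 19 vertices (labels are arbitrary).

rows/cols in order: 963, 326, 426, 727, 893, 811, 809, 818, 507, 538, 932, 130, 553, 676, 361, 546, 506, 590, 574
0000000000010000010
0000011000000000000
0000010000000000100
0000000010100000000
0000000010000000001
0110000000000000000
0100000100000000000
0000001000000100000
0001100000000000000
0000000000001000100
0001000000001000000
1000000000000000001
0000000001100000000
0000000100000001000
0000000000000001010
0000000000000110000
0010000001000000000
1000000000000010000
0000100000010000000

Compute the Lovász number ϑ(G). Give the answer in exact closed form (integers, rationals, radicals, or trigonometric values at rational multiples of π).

19*cos(pi/19)/(cos(pi/19) + 1)

N(553) = {538, 932}, |N(553)| = 2.
N(361) = {546, 590}, |N(361)| = 2.
N(893) = {507, 574}, |N(893)| = 2.
deg(590) = 2; N(590) = {963, 361}.
Every vertex has degree 2 (N=19); a single 19-cycle (edge-transitive).
Distinct eigenvalues (to 4 d.p.): [2.0, 1.8916, 1.5783, 1.0939, 0.491, -0.1652, -0.8034, -1.3546, -1.7589, -1.9727].
Lovász (edge-transitive): ϑ = −19·(-2*cos(pi/19))/((2)−(-2*cos(pi/19))) = 19*cos(pi/19)/(cos(pi/19) + 1).
Numerically 9.43477.
α=9, χ(Ḡ)=10; ϑ=19*cos(pi/19)/(cos(pi/19) + 1) lies between (both strict).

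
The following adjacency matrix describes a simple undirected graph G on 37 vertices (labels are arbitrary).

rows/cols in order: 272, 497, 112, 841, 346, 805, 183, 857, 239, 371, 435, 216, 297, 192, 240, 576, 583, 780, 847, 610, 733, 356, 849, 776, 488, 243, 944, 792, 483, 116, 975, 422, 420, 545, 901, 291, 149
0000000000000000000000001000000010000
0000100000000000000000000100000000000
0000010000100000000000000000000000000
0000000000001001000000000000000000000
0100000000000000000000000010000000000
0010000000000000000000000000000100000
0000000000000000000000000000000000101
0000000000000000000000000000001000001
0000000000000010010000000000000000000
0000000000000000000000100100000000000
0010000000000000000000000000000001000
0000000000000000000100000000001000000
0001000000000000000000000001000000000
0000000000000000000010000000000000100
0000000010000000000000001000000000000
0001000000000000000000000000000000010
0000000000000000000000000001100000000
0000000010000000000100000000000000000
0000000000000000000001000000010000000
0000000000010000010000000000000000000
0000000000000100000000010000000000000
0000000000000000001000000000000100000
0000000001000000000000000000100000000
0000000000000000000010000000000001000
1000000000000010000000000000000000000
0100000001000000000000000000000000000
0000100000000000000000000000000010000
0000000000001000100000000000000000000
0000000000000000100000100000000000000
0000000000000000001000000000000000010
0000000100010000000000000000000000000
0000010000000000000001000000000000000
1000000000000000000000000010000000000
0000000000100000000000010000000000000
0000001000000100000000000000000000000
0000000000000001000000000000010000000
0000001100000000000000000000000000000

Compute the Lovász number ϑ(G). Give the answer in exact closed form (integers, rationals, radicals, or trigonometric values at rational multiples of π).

deg(944) = 2; N(944) = {346, 420}.
N(901) = {183, 192}, |N(901)| = 2.
deg(297) = 2; N(297) = {841, 792}.
deg(792) = 2; N(792) = {297, 583}.
37-vertex 2-regular graph: connected 2-regular on 37 ⇒ C_{37}.
The 19 distinct eigenvalues: [2.0, 1.9712, 1.8858, 1.746, 1.5561, 1.3213, 1.0486, 0.7457, 0.4214, 0.0849, -0.254, -0.5856, -0.9004, -1.1893, -1.4439, -1.657, -1.8225, -1.9355, -1.9928].
λ_max=2, λ_min=-2*cos(pi/37); ϑ = −37·λ_min/(λ_max−λ_min) = 37*cos(pi/37)/(cos(pi/37) + 1).
≈ 18.4666 (to 4 d.p.).
Lovász sandwich 18 ≤ 37*cos(pi/37)/(cos(pi/37) + 1) ≤ 19: both strict.

37*cos(pi/37)/(cos(pi/37) + 1)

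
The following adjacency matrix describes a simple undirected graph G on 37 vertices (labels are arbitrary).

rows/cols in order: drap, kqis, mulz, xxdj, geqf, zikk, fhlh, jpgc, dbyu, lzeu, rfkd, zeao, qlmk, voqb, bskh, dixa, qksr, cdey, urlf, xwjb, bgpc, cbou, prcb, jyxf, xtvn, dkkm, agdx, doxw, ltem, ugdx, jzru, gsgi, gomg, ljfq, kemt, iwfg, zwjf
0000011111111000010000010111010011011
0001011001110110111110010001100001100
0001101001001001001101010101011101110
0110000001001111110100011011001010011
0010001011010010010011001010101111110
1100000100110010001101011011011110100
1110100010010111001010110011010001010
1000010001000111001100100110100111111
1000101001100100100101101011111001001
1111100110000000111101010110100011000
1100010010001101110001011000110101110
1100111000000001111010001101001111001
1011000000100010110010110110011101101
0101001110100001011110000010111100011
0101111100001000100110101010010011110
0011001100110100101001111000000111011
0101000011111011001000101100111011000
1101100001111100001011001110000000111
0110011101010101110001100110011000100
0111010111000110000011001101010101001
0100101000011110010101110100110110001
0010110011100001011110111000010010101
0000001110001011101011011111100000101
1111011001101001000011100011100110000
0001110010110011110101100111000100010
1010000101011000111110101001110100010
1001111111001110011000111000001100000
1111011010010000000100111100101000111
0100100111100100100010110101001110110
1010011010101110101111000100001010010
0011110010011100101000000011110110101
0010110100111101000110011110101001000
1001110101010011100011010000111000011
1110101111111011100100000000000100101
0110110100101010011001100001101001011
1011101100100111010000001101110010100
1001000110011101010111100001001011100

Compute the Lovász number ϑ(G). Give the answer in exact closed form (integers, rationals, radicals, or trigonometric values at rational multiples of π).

sqrt(37)

deg(dbyu) = 18; N(dbyu) = {drap, geqf, fhlh, lzeu, rfkd, voqb, qksr, xwjb, cbou, prcb, xtvn, agdx, doxw, ltem, ugdx, jzru, ljfq, zwjf}.
N(xwjb) = {kqis, mulz, xxdj, zikk, jpgc, dbyu, lzeu, voqb, bskh, bgpc, cbou, xtvn, dkkm, doxw, ugdx, gsgi, ljfq, zwjf}, |N(xwjb)| = 18.
deg(bgpc) = 18; N(bgpc) = {kqis, geqf, fhlh, zeao, qlmk, voqb, bskh, cdey, xwjb, cbou, prcb, jyxf, dkkm, ltem, ugdx, gsgi, gomg, zwjf}.
deg(mulz) = 18; N(mulz) = {xxdj, geqf, fhlh, lzeu, qlmk, dixa, urlf, xwjb, cbou, jyxf, dkkm, doxw, ugdx, jzru, gsgi, ljfq, kemt, iwfg}.
G on 37 vertices is 18-regular; SR(37,18,8,9) — a Paley graph.
A has 3 distinct eigenvalues ≈ [18.0, 2.54138, -3.54138].
Lovász (edge-transitive): ϑ = −37·(-sqrt(37)/2 - 1/2)/((18)−(-sqrt(37)/2 - 1/2)) = sqrt(37).
Numerically 6.082762530.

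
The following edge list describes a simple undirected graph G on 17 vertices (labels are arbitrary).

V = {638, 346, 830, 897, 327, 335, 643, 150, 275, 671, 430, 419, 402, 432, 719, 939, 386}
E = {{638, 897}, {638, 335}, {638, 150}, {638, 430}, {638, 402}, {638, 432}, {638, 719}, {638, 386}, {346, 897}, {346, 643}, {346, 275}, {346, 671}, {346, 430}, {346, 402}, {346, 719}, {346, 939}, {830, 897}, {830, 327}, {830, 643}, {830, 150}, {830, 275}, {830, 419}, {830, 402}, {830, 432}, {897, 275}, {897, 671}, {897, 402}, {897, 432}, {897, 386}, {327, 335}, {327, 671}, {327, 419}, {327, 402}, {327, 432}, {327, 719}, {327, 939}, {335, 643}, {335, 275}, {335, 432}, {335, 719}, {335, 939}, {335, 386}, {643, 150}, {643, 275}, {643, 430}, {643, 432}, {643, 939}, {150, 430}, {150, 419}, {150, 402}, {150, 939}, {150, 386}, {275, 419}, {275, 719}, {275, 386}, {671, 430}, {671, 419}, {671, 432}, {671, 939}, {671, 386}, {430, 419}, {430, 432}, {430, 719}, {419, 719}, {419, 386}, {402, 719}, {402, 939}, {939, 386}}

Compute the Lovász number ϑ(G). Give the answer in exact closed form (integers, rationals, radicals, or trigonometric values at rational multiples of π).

sqrt(17)

N(432) = {638, 830, 897, 327, 335, 643, 671, 430}, |N(432)| = 8.
deg(430) = 8; N(430) = {638, 346, 643, 150, 671, 419, 432, 719}.
N(346) = {897, 643, 275, 671, 430, 402, 719, 939}, |N(346)| = 8.
deg(275) = 8; N(275) = {346, 830, 897, 335, 643, 419, 719, 386}.
8-regular, N=17; strongly regular (17,8,3,4).
The 3 distinct eigenvalues: [8.0, 1.56155, -2.56155].
Lovász (edge-transitive): ϑ = −17·(-sqrt(17)/2 - 1/2)/((8)−(-sqrt(17)/2 - 1/2)) = sqrt(17).
Numerically 4.12310563.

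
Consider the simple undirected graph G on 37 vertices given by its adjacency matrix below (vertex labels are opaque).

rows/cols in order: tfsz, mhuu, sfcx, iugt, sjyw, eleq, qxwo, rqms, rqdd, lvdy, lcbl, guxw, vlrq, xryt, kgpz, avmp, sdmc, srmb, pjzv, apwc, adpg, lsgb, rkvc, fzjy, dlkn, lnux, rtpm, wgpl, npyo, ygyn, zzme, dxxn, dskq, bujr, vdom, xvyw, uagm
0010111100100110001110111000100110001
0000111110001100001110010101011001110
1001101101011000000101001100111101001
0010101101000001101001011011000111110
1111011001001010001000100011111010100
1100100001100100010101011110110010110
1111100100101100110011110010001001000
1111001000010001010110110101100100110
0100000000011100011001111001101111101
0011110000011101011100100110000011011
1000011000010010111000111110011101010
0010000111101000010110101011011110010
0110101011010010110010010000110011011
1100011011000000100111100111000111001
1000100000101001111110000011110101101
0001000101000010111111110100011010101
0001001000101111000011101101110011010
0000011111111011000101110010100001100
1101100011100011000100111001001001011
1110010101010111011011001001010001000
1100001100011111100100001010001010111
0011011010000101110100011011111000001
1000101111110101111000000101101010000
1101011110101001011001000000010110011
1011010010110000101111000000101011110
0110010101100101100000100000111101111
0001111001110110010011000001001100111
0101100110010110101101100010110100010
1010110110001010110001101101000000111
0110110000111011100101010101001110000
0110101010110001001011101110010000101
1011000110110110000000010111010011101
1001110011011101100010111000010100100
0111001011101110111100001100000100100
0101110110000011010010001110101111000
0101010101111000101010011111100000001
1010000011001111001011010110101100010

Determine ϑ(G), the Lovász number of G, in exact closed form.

deg(qxwo) = 18; N(qxwo) = {tfsz, mhuu, sfcx, iugt, sjyw, rqms, lcbl, vlrq, xryt, sdmc, srmb, adpg, lsgb, rkvc, fzjy, rtpm, zzme, bujr}.
Vertex srmb has 18 neighbors: eleq, qxwo, rqms, rqdd, lvdy, lcbl, guxw, vlrq, kgpz, avmp, apwc, lsgb, rkvc, fzjy, rtpm, npyo, bujr, vdom.
deg(eleq) = 18; N(eleq) = {tfsz, mhuu, sjyw, lvdy, lcbl, xryt, srmb, apwc, lsgb, fzjy, dlkn, lnux, rtpm, npyo, ygyn, dskq, vdom, xvyw}.
deg(kgpz) = 18; N(kgpz) = {tfsz, sjyw, lcbl, vlrq, avmp, sdmc, srmb, pjzv, apwc, adpg, rtpm, wgpl, npyo, ygyn, dxxn, bujr, vdom, uagm}.
37-vertex 18-regular graph: strongly regular (37,18,8,9).
The 3 distinct eigenvalues: [18.0, 2.5414, -3.5414].
With N=37: ϑ(G) = 37·(-(-sqrt(37)/2 - 1/2))/(18−(-sqrt(37)/2 - 1/2)) = sqrt(37).
≈ 6.0828 (to 4 d.p.).

sqrt(37)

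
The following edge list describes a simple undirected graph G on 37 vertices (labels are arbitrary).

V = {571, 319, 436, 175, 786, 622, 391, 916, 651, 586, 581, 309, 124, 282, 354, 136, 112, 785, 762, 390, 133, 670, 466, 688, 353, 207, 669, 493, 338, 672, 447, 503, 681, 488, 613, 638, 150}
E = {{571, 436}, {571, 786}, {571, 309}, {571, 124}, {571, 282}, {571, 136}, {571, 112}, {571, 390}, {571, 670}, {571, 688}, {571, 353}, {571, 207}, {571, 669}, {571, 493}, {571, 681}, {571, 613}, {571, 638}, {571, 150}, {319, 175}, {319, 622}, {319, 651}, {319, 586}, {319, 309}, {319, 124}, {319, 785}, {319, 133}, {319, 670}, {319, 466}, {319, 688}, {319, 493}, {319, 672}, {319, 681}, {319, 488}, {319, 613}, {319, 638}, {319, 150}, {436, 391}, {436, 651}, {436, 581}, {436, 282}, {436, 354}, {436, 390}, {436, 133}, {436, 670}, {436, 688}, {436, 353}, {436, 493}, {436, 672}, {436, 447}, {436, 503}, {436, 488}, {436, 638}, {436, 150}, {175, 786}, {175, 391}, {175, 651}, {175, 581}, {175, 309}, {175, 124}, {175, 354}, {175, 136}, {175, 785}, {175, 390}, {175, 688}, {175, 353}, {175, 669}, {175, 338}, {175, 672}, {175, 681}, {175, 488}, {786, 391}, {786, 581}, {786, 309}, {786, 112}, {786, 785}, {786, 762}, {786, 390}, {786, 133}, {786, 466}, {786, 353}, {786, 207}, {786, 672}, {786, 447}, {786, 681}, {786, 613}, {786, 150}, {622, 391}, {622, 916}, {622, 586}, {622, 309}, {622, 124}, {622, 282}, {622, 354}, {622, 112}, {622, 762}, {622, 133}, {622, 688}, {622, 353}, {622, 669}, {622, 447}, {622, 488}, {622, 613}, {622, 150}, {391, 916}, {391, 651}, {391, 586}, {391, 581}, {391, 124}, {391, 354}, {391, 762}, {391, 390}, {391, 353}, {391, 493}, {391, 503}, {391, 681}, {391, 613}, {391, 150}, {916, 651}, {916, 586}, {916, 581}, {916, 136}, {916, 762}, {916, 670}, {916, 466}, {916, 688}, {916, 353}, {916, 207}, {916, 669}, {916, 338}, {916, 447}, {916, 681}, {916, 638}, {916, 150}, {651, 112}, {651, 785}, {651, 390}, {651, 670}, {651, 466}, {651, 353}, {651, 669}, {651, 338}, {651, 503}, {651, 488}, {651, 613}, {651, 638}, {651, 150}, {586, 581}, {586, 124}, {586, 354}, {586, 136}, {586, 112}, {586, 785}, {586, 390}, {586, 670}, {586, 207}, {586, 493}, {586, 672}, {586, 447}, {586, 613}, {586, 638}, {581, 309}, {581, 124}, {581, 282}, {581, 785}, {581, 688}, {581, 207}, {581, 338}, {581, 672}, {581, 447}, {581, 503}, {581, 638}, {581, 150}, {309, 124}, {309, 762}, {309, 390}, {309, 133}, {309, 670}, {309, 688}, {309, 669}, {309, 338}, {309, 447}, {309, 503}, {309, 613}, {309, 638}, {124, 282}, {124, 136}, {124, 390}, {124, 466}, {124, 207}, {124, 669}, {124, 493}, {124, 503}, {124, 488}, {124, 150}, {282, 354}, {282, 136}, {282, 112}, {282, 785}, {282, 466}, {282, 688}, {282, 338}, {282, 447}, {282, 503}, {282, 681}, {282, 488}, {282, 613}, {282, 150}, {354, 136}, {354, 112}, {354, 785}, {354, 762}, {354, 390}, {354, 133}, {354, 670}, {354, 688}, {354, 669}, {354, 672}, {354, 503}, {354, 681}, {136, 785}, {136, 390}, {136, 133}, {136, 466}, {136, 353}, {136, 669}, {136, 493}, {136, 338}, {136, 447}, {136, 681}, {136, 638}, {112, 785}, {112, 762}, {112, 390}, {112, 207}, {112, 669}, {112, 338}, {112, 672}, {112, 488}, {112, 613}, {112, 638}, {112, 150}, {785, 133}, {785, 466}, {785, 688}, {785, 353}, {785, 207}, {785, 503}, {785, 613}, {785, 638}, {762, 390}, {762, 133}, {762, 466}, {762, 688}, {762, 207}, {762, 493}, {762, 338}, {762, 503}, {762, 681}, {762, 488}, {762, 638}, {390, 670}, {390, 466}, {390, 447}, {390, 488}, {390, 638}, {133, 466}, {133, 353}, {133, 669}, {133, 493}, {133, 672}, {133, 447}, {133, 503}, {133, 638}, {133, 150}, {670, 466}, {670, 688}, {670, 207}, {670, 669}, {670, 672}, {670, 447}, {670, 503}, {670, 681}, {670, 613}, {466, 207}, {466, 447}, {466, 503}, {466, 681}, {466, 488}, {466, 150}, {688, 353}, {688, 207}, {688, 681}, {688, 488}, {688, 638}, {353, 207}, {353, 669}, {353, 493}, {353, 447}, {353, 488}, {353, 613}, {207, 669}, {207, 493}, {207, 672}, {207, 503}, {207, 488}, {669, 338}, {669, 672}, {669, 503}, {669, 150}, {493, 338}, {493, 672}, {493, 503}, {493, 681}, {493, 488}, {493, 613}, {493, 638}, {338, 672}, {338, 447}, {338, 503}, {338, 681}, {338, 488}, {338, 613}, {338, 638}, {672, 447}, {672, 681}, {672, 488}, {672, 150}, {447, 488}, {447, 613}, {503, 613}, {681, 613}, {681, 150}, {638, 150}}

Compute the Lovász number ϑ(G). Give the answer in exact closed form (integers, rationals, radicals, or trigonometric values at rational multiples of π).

sqrt(37)

deg(447) = 18; N(447) = {436, 786, 622, 916, 586, 581, 309, 282, 136, 390, 133, 670, 466, 353, 338, 672, 488, 613}.
Vertex 309 has 18 neighbors: 571, 319, 175, 786, 622, 581, 124, 762, 390, 133, 670, 688, 669, 338, 447, 503, 613, 638.
N(488) = {319, 436, 175, 622, 651, 124, 282, 112, 762, 390, 466, 688, 353, 207, 493, 338, 672, 447}, |N(488)| = 18.
deg(354) = 18; N(354) = {436, 175, 622, 391, 586, 282, 136, 112, 785, 762, 390, 133, 670, 688, 669, 672, 503, 681}.
G on 37 vertices is 18-regular; SR(37,18,8,9) — a Paley graph.
The 3 distinct eigenvalues: [18.0, 2.54138, -3.54138].
With N=37: ϑ(G) = 37·(-(-sqrt(37)/2 - 1/2))/(18−(-sqrt(37)/2 - 1/2)) = sqrt(37).
ϑ(G) ≈ 6.0827625.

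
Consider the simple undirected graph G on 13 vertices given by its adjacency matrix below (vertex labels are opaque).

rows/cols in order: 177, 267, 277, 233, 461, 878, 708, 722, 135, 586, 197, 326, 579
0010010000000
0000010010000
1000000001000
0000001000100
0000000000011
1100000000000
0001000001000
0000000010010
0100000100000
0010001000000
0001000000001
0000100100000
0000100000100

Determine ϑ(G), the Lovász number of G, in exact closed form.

deg(708) = 2; N(708) = {233, 586}.
N(579) = {461, 197}, |N(579)| = 2.
deg(197) = 2; N(197) = {233, 579}.
Vertex 586 has 2 neighbors: 277, 708.
G on 13 vertices is 2-regular; this is C_{13}, the 13-cycle.
spec(A) ≈ [2.0, 1.77091, 1.13613, 0.24107, -0.70921, -1.49702, -1.94188] (distinct, 5 d.p.).
Lovász: ϑ = −13(-2*cos(pi/13))/(2+-(-1)*2*cos(pi/13)) = 13*cos(pi/13)/(cos(pi/13) + 1).
= 6.404169… (decimal).
Lovász sandwich 6 ≤ 13*cos(pi/13)/(cos(pi/13) + 1) ≤ 7: both strict.

13*cos(pi/13)/(cos(pi/13) + 1)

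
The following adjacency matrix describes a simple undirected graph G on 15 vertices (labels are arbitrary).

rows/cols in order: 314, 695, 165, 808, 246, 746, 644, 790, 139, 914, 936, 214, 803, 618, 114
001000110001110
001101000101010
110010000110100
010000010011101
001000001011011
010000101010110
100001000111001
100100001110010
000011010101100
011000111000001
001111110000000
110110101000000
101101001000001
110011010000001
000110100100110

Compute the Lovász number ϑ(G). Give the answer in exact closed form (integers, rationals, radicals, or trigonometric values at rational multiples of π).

5

N(790) = {314, 808, 139, 914, 936, 618}, |N(790)| = 6.
N(139) = {246, 746, 790, 914, 214, 803}, |N(139)| = 6.
N(746) = {695, 644, 139, 936, 803, 618}, |N(746)| = 6.
N(808) = {695, 790, 936, 214, 803, 114}, |N(808)| = 6.
6-regular, N=15; Kneser K(6,2) on C(6,2)=15 vertices.
spec(A) ≈ [6.0, 1.0, -3.0] (distinct, 6 d.p.).
Lovász: ϑ = −15(-3)/(6+-1*(-3)) = 5.
= 5.0000000… (decimal).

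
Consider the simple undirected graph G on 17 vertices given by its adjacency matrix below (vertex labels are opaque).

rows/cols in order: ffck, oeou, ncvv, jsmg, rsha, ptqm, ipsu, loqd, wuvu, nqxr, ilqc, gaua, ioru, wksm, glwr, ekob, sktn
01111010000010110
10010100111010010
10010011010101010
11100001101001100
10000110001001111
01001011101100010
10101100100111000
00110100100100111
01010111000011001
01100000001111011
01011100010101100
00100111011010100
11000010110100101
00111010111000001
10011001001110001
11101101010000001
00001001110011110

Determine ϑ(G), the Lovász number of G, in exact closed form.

sqrt(17)

Vertex oeou has 8 neighbors: ffck, jsmg, ptqm, wuvu, nqxr, ilqc, ioru, ekob.
N(wksm) = {ncvv, jsmg, rsha, ipsu, wuvu, nqxr, ilqc, sktn}, |N(wksm)| = 8.
N(ncvv) = {ffck, jsmg, ipsu, loqd, nqxr, gaua, wksm, ekob}, |N(ncvv)| = 8.
deg(sktn) = 8; N(sktn) = {rsha, loqd, wuvu, nqxr, ioru, wksm, glwr, ekob}.
G on 17 vertices is 8-regular; Paley(17): SR with (k,λ,μ)=(8,3,4).
A has 3 distinct eigenvalues ≈ [8.0, 1.5616, -2.5616].
Lovász (edge-transitive): ϑ = −17·(-sqrt(17)/2 - 1/2)/((8)−(-sqrt(17)/2 - 1/2)) = sqrt(17).
≈ 4.1231 (to 4 d.p.).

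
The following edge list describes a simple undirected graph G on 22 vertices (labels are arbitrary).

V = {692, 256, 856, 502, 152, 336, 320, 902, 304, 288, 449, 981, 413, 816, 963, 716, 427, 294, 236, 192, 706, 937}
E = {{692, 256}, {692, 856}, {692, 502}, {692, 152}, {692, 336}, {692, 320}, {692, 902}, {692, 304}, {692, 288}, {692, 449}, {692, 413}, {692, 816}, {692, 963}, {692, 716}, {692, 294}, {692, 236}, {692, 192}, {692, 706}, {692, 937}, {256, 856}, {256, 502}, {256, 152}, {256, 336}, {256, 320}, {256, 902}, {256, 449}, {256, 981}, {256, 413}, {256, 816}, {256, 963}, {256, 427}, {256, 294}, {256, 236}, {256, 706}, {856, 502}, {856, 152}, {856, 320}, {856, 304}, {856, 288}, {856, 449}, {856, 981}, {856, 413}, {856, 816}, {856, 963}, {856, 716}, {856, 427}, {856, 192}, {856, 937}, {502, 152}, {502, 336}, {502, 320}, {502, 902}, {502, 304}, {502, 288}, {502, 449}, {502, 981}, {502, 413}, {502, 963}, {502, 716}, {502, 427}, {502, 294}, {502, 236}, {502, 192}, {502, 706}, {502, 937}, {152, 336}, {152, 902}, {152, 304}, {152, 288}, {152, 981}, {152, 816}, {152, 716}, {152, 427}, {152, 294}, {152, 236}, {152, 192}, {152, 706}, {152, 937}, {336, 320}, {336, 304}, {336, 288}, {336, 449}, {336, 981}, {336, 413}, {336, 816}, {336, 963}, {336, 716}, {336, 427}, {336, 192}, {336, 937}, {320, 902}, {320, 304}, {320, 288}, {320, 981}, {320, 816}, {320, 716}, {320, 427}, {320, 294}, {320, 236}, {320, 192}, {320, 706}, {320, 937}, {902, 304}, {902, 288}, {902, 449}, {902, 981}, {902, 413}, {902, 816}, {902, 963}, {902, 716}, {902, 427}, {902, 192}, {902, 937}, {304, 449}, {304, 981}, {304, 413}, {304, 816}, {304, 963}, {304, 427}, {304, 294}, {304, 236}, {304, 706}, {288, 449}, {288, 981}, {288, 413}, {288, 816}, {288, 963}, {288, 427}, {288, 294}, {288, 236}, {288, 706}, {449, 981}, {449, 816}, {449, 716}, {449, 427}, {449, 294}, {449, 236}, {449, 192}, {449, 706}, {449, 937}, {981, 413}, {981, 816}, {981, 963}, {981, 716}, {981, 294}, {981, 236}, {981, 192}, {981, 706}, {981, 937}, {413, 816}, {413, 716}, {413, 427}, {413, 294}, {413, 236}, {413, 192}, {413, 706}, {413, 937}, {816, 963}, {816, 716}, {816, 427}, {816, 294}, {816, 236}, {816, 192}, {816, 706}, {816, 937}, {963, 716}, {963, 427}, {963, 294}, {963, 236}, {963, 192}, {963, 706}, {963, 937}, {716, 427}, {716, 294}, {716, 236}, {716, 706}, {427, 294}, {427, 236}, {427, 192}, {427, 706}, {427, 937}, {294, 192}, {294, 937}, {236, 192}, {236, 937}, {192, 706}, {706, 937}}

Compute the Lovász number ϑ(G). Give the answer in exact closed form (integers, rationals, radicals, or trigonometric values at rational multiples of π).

6

deg(294) = 16; N(294) = {692, 256, 502, 152, 320, 304, 288, 449, 981, 413, 816, 963, 716, 427, 192, 937}.
Vertex 502 has 20 neighbors: 692, 256, 856, 152, 336, 320, 902, 304, 288, 449, 981, 413, 963, 716, 427, 294, 236, 192, 706, 937.
N(692) = {256, 856, 502, 152, 336, 320, 902, 304, 288, 449, 413, 816, 963, 716, 294, 236, 192, 706, 937}, |N(692)| = 19.
deg(413) = 17; N(413) = {692, 256, 856, 502, 336, 902, 304, 288, 981, 816, 716, 427, 294, 236, 192, 706, 937}.
5 parts of sizes [6, 6, 5, 3, 2]; α(G) = 6 = ϑ (perfect).
Numerically 6.000000.
Lovász sandwich 6 ≤ 6 ≤ 6: collapsed.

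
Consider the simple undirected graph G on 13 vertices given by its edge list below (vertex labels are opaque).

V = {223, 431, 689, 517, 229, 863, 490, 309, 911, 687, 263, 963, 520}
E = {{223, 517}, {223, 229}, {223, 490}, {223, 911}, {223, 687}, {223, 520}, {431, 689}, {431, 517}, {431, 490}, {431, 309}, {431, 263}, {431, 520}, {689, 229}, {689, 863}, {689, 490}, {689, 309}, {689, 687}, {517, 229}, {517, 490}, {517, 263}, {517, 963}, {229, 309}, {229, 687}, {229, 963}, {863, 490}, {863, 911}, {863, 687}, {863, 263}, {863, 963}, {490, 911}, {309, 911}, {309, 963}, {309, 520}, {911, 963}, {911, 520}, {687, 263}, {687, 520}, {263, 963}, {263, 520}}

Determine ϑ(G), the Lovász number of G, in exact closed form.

N(963) = {517, 229, 863, 309, 911, 263}, |N(963)| = 6.
Vertex 490 has 6 neighbors: 223, 431, 689, 517, 863, 911.
N(229) = {223, 689, 517, 309, 687, 963}, |N(229)| = 6.
deg(520) = 6; N(520) = {223, 431, 309, 911, 687, 263}.
Regular of degree 6 on 13 vertices: Paley(13): SR with (k,λ,μ)=(6,2,3).
The 3 distinct eigenvalues: [6.0, 1.3028, -2.3028].
With N=13: ϑ(G) = 13·(-(-sqrt(13)/2 - 1/2))/(6−(-sqrt(13)/2 - 1/2)) = sqrt(13).
≈ 3.605551 (to 6 d.p.).

sqrt(13)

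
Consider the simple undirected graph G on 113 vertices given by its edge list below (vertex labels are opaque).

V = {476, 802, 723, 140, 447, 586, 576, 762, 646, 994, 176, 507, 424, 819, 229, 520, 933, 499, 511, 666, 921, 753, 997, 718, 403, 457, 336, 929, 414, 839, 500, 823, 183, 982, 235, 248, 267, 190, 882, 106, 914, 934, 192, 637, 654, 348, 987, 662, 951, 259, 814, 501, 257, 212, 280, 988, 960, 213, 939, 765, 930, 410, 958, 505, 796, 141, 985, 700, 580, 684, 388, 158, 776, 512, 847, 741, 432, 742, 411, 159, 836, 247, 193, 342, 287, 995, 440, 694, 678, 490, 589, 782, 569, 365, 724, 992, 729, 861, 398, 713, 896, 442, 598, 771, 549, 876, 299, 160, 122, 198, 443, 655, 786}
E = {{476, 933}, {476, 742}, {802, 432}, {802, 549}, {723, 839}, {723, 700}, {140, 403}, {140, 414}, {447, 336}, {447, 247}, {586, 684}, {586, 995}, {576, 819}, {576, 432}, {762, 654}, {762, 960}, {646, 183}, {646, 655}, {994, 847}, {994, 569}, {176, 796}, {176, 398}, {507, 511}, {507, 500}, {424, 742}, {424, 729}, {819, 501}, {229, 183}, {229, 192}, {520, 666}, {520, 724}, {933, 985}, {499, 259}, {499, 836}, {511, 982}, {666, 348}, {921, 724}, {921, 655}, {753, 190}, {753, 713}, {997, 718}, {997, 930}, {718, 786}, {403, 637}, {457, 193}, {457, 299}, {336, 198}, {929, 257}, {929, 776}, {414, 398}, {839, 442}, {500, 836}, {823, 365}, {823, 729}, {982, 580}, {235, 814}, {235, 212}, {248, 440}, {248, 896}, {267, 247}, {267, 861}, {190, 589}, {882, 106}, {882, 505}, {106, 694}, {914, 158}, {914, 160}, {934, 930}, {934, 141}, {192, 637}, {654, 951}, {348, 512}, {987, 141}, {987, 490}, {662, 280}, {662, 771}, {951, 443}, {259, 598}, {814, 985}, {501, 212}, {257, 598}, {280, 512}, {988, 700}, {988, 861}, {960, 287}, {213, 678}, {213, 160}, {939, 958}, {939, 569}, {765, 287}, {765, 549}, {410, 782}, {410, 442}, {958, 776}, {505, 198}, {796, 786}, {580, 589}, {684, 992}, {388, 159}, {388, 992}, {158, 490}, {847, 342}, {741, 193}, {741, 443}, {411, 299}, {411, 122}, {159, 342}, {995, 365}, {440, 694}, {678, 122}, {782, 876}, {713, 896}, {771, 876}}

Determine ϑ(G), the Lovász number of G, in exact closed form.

N(694) = {106, 440}, |N(694)| = 2.
N(443) = {951, 741}, |N(443)| = 2.
N(776) = {929, 958}, |N(776)| = 2.
N(432) = {802, 576}, |N(432)| = 2.
113-vertex 2-regular graph: a single 113-cycle (edge-transitive).
The 57 distinct eigenvalues: [2.0, 1.99691, 1.98765, 1.97224, 1.95074, 1.9232, 1.88973, 1.85041, 1.80537, 1.75475, 1.69871, 1.63742, 1.57106, 1.49985, 1.42401, 1.34376, 1.25936, 1.17107, 1.07915, 0.98391, 0.88562, 0.78459, 0.68114, 0.57558, 0.46824, 0.35946, 0.24956, 0.1389, 0.0278, -0.08338, -0.1943, -0.30463, -0.41401, -0.52211, -0.6286, -0.73315, -0.83543, -0.93512, -1.03193, -1.12555, -1.21568, -1.30206, -1.38442, -1.4625, -1.53605, -1.60486, -1.66871, -1.7274, -1.78075, -1.8286, -1.87079, -1.9072, -1.93772, -1.96225, -1.98071, -1.99305, -1.99923].
With N=113: ϑ(G) = 113·(-(-1)*2*cos(pi/113))/(2−(-2*cos(pi/113))) = 113*cos(pi/113)/(cos(pi/113) + 1).
Numerically 56.4891.
56 ≤ 113*cos(pi/113)/(cos(pi/113) + 1) ≤ 57: both strict.

113*cos(pi/113)/(cos(pi/113) + 1)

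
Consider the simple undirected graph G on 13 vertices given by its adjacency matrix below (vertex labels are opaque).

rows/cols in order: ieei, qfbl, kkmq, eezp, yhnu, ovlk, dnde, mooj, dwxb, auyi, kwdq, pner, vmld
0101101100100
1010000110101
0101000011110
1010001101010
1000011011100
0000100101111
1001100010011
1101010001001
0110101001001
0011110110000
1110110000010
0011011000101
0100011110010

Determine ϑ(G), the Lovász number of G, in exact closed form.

sqrt(13)

N(auyi) = {kkmq, eezp, yhnu, ovlk, mooj, dwxb}, |N(auyi)| = 6.
Vertex pner has 6 neighbors: kkmq, eezp, ovlk, dnde, kwdq, vmld.
deg(qfbl) = 6; N(qfbl) = {ieei, kkmq, mooj, dwxb, kwdq, vmld}.
Vertex ovlk has 6 neighbors: yhnu, mooj, auyi, kwdq, pner, vmld.
13-vertex 6-regular graph: SR(13,6,2,3) — a Paley graph.
The 3 distinct eigenvalues: [6.0, 1.30278, -2.30278].
−13·(-sqrt(13)/2 - 1/2) / ((6)−(-sqrt(13)/2 - 1/2)) = sqrt(13) = ϑ(G).
= 3.6055513… (decimal).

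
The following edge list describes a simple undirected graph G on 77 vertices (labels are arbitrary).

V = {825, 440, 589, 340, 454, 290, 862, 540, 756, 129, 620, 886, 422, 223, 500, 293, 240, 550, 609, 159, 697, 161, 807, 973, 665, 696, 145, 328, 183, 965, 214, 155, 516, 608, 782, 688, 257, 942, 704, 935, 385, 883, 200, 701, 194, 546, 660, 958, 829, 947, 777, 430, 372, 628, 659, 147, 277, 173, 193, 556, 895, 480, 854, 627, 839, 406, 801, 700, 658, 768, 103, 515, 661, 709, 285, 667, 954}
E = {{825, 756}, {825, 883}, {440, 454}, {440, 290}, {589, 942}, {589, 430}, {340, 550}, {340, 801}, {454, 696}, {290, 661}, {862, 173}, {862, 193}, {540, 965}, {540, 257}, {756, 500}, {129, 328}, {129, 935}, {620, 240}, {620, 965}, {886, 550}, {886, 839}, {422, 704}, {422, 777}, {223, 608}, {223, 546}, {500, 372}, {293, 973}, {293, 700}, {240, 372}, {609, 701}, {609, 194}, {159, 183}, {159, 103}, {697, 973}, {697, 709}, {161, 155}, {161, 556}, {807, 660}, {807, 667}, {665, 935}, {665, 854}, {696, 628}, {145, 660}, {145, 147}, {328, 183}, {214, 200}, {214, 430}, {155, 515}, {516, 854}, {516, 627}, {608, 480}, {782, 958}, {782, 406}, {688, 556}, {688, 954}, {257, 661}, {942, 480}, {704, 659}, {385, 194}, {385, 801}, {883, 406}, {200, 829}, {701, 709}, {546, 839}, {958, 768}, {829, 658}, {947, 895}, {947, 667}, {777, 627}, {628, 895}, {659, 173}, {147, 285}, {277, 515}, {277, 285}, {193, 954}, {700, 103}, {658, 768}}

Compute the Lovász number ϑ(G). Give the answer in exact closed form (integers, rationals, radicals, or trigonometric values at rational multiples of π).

77*cos(pi/77)/(cos(pi/77) + 1)

Vertex 500 has 2 neighbors: 756, 372.
Vertex 696 has 2 neighbors: 454, 628.
deg(406) = 2; N(406) = {782, 883}.
deg(688) = 2; N(688) = {556, 954}.
Every vertex has degree 2 (N=77); the odd cycle C_{77}.
The 39 distinct eigenvalues: [2.0, 1.9933, 1.9734, 1.9404, 1.8944, 1.8358, 1.765, 1.6825, 1.5888, 1.4845, 1.3703, 1.247, 1.1154, 0.9764, 0.8308, 0.6798, 0.5242, 0.3651, 0.2036, 0.0408, -0.1223, -0.2846, -0.445, -0.6025, -0.7559, -0.9043, -1.0467, -1.1822, -1.3097, -1.4286, -1.5379, -1.637, -1.7252, -1.8019, -1.8667, -1.919, -1.9585, -1.985, -1.9983].
−77·(-2*cos(pi/77)) / ((2)−(-2*cos(pi/77))) = 77*cos(pi/77)/(cos(pi/77) + 1) = ϑ(G).
= 38.483973469… (decimal).
Sandwich: α(G)=38 ≤ ϑ(G)=77*cos(pi/77)/(cos(pi/77) + 1) ≤ χ(Ḡ)=39 (both strict).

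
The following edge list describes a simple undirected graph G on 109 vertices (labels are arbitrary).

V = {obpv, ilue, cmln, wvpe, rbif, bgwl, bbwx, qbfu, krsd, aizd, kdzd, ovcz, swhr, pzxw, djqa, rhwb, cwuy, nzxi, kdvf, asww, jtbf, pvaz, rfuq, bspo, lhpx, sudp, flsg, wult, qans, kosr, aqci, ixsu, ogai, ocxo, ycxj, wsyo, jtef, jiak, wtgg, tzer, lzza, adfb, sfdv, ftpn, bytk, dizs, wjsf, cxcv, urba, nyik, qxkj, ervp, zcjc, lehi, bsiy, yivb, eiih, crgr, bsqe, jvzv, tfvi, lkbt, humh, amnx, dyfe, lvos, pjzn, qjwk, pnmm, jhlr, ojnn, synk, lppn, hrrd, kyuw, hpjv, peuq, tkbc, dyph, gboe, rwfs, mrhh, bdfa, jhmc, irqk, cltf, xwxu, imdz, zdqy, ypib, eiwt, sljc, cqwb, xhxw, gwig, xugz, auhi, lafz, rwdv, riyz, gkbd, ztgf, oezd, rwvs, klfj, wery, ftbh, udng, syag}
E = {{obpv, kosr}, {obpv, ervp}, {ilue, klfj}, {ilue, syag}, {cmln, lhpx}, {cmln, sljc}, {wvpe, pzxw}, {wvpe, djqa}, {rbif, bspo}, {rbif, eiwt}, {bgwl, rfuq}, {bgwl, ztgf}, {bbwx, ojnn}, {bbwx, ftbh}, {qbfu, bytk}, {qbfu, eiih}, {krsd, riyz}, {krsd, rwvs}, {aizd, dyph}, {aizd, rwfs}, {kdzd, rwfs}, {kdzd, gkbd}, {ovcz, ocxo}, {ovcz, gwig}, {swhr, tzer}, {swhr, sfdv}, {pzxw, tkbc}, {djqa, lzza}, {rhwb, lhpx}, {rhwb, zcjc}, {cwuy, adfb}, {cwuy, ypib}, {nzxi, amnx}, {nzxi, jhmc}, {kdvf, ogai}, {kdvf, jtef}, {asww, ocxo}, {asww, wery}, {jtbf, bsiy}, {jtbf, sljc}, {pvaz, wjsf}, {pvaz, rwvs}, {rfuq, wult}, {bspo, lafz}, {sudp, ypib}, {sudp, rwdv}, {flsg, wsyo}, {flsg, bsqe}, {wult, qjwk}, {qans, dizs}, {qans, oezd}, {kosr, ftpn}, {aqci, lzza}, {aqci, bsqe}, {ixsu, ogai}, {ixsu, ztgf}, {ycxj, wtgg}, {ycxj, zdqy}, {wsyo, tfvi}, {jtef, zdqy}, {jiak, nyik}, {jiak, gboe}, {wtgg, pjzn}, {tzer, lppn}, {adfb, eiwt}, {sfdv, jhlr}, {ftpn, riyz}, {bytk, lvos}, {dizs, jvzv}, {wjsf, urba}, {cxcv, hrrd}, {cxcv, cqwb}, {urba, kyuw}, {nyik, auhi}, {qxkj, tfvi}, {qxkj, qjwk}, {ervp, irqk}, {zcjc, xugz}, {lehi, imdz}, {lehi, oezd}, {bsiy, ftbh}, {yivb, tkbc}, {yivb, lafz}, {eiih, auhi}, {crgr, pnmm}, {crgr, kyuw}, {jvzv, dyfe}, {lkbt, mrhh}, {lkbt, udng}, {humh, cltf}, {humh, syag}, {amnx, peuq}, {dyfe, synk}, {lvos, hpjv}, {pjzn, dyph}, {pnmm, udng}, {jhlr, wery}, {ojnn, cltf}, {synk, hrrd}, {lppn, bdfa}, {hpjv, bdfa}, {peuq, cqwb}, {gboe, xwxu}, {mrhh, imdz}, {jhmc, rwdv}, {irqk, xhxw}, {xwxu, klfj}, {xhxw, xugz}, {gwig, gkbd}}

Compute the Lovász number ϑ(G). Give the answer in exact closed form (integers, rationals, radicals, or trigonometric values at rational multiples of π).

109*cos(pi/109)/(cos(pi/109) + 1)

deg(krsd) = 2; N(krsd) = {riyz, rwvs}.
N(tfvi) = {wsyo, qxkj}, |N(tfvi)| = 2.
Vertex lehi has 2 neighbors: imdz, oezd.
N(lafz) = {bspo, yivb}, |N(lafz)| = 2.
2-regular, N=109; the odd cycle C_{109}.
A has 55 distinct eigenvalues ≈ [2.0, 1.9967, 1.9867, 1.9702, 1.9471, 1.9175, 1.8816, 1.8394, 1.7911, 1.7368, 1.6768, 1.6112, 1.5403, 1.4642, 1.3833, 1.2978, 1.208, 1.1141, 1.0166, 0.9157, 0.8117, 0.7051, 0.5961, 0.4851, 0.3725, 0.2587, 0.144, 0.0288, -0.0864, -0.2014, -0.3157, -0.429, -0.5408, -0.6508, -0.7587, -0.8641, -0.9665, -1.0658, -1.1615, -1.2534, -1.3411, -1.4244, -1.5029, -1.5764, -1.6447, -1.7075, -1.7647, -1.816, -1.8612, -1.9003, -1.9331, -1.9594, -1.9793, -1.9925, -1.9992].
Lovász: ϑ = −109(-2*cos(pi/109))/(2+-(-1)*2*cos(pi/109)) = 109*cos(pi/109)/(cos(pi/109) + 1).
Numerically 54.48868.
α=54, χ(Ḡ)=55; ϑ=109*cos(pi/109)/(cos(pi/109) + 1) lies between (both strict).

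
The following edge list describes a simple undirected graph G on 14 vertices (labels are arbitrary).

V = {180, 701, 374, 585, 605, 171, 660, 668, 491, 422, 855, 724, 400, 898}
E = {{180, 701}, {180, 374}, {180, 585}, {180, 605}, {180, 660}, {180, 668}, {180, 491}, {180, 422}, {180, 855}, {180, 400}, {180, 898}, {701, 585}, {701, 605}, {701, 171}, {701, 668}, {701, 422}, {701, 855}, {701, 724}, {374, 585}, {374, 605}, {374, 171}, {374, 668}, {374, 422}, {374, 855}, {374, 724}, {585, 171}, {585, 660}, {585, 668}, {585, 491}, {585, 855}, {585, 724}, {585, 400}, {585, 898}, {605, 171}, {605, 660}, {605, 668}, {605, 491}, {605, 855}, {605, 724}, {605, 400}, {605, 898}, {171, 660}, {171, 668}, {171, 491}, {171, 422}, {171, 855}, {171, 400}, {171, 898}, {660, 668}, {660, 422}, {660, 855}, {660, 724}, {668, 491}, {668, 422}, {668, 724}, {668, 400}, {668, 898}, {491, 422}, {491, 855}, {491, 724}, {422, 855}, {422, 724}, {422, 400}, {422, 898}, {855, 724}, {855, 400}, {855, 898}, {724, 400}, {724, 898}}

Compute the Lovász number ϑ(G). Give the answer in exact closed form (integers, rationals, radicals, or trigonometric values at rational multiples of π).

6

deg(605) = 11; N(605) = {180, 701, 374, 171, 660, 668, 491, 855, 724, 400, 898}.
N(171) = {701, 374, 585, 605, 660, 668, 491, 422, 855, 400, 898}, |N(171)| = 11.
N(585) = {180, 701, 374, 171, 660, 668, 491, 855, 724, 400, 898}, |N(585)| = 11.
deg(400) = 8; N(400) = {180, 585, 605, 171, 668, 422, 855, 724}.
G = K_{6,3,3,2}: α = 6 = χ(Ḡ), so ϑ = 6.
Numerically 6.00000000.
Sandwich: α(G)=6 ≤ ϑ(G)=6 ≤ χ(Ḡ)=6 (collapsed).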